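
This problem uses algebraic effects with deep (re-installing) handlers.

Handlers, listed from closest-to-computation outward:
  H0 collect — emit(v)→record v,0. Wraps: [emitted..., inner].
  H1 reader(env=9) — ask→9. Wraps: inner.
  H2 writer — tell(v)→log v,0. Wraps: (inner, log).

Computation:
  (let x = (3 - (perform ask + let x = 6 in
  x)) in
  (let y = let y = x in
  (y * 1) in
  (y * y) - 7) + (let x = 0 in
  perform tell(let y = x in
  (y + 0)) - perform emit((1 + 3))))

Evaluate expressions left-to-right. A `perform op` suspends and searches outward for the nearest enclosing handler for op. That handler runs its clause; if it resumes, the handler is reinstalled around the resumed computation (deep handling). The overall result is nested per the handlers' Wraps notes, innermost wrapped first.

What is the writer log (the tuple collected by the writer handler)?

Step-by-step:
ask @ H1 ⇒ 9
tell(0) @ H2 ⇒ log+=0
emit(4) @ H0 ⇒ out+=4
H0 returns [4, 137]
H1 returns [4, 137]
H2 returns ([4, 137], (0))
= ([4, 137], (0))

Answer: (0)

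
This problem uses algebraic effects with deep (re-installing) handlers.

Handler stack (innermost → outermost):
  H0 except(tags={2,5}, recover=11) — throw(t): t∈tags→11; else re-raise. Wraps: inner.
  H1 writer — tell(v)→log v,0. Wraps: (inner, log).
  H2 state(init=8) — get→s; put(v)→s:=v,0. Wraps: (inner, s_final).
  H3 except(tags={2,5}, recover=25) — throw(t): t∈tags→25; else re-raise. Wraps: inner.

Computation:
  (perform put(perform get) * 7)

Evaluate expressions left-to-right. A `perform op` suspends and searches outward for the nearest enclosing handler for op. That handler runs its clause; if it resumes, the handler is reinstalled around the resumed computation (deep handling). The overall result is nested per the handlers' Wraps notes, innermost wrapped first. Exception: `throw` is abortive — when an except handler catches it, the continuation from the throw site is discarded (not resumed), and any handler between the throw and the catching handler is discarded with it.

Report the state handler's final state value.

Answer: 8

Step-by-step:
get @ H2 ⇒ 8
put(8) @ H2 ⇒ s:=8
H0 returns 0
H1 returns (0, ())
H2 returns ((0, ()), 8)
H3 returns ((0, ()), 8)
= ((0, ()), 8)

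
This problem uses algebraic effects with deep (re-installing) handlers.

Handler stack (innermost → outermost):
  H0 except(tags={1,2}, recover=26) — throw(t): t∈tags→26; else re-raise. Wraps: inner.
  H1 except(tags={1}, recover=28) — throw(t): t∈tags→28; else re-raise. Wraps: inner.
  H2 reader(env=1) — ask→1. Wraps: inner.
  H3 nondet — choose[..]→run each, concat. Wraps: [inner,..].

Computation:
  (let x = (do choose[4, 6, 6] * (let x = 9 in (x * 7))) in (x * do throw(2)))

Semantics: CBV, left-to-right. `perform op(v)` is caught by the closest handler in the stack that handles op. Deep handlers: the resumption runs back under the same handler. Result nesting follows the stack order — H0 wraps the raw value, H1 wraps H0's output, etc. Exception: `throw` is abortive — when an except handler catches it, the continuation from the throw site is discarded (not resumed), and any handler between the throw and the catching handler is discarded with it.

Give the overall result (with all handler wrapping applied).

Answer: [26, 26, 26]

Working:
choose[4, 6, 6] @ H3
  branch[0] choose=4:
    throw(2) @ H0 caught ⇒ 26
    H1 returns 26
    H2 returns 26
    H3 returns [26]
  branch[1] choose=6:
    throw(2) @ H0 caught ⇒ 26
    H1 returns 26
    H2 returns 26
    H3 returns [26]
  branch[2] choose=6:
    throw(2) @ H0 caught ⇒ 26
    H1 returns 26
    H2 returns 26
    H3 returns [26]
= [26, 26, 26]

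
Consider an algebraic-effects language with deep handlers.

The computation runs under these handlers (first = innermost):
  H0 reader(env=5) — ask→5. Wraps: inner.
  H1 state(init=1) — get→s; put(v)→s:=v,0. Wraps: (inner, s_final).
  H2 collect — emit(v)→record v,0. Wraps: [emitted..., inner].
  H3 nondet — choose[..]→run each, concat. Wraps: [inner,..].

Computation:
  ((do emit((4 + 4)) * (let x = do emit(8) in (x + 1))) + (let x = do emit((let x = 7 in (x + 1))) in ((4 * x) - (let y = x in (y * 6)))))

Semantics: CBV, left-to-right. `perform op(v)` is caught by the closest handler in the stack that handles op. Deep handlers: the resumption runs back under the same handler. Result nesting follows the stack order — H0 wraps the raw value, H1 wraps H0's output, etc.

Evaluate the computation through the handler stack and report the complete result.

Answer: [[8, 8, 8, (0, 1)]]

Step-by-step:
emit(8) @ H2 ⇒ out+=8
emit(8) @ H2 ⇒ out+=8
emit(8) @ H2 ⇒ out+=8
H0 returns 0
H1 returns (0, 1)
H2 returns [8, 8, 8, (0, 1)]
H3 returns [[8, 8, 8, (0, 1)]]
= [[8, 8, 8, (0, 1)]]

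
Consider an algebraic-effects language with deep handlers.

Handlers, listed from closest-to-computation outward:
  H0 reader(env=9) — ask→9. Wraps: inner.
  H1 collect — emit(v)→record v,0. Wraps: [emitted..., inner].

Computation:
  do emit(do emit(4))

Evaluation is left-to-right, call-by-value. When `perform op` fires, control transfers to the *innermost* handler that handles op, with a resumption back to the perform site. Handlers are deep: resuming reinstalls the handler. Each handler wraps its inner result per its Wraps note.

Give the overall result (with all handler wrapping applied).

Evaluation trace:
emit(4) @ H1 ⇒ out+=4
emit(0) @ H1 ⇒ out+=0
H0 returns 0
H1 returns [4, 0, 0]
= [4, 0, 0]

Answer: [4, 0, 0]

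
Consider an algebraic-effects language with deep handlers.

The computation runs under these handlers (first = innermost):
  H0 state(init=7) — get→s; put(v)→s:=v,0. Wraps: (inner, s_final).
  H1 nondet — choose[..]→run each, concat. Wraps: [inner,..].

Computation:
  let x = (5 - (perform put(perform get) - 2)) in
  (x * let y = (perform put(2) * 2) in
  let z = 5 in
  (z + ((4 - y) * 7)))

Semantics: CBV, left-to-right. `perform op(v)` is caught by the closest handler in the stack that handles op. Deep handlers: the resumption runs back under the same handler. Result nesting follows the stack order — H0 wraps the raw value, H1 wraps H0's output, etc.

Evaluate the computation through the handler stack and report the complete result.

Evaluation trace:
get @ H0 ⇒ 7
put(7) @ H0 ⇒ s:=7
put(2) @ H0 ⇒ s:=2
H0 returns (231, 2)
H1 returns [(231, 2)]
= [(231, 2)]

Answer: [(231, 2)]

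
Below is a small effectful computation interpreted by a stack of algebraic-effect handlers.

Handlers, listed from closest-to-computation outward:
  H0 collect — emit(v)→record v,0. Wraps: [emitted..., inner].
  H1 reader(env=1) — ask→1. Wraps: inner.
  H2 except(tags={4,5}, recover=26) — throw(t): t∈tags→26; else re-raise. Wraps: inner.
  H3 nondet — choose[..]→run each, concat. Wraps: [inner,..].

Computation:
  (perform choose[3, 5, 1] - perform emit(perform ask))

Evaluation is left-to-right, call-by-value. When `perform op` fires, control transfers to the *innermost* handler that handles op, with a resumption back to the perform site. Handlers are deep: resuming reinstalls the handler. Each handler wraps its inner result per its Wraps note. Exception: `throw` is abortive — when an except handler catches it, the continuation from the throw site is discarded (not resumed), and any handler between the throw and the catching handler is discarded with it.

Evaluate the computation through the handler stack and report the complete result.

Answer: [[1, 3], [1, 5], [1, 1]]

Evaluation trace:
choose[3, 5, 1] @ H3
  branch[0] choose=3:
    ask @ H1 ⇒ 1
    emit(1) @ H0 ⇒ out+=1
    H0 returns [1, 3]
    H1 returns [1, 3]
    H2 returns [1, 3]
    H3 returns [[1, 3]]
  branch[1] choose=5:
    ask @ H1 ⇒ 1
    emit(1) @ H0 ⇒ out+=1
    H0 returns [1, 5]
    H1 returns [1, 5]
    H2 returns [1, 5]
    H3 returns [[1, 5]]
  branch[2] choose=1:
    ask @ H1 ⇒ 1
    emit(1) @ H0 ⇒ out+=1
    H0 returns [1, 1]
    H1 returns [1, 1]
    H2 returns [1, 1]
    H3 returns [[1, 1]]
= [[1, 3], [1, 5], [1, 1]]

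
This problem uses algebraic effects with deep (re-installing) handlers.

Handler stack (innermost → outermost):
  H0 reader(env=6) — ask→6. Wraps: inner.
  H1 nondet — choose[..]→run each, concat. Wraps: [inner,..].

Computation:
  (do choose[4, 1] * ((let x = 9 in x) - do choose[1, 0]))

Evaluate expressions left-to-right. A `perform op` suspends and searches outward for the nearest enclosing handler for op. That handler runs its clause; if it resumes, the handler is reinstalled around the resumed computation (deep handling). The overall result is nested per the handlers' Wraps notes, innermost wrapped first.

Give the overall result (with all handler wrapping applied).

Step-by-step:
choose[4, 1] @ H1
  branch[0] choose=4:
    choose[1, 0] @ H1
      branch[0] choose=1:
        H0 returns 32
        H1 returns [32]
      branch[1] choose=0:
        H0 returns 36
        H1 returns [36]
  branch[1] choose=1:
    choose[1, 0] @ H1
      branch[0] choose=1:
        H0 returns 8
        H1 returns [8]
      branch[1] choose=0:
        H0 returns 9
        H1 returns [9]
= [32, 36, 8, 9]

Answer: [32, 36, 8, 9]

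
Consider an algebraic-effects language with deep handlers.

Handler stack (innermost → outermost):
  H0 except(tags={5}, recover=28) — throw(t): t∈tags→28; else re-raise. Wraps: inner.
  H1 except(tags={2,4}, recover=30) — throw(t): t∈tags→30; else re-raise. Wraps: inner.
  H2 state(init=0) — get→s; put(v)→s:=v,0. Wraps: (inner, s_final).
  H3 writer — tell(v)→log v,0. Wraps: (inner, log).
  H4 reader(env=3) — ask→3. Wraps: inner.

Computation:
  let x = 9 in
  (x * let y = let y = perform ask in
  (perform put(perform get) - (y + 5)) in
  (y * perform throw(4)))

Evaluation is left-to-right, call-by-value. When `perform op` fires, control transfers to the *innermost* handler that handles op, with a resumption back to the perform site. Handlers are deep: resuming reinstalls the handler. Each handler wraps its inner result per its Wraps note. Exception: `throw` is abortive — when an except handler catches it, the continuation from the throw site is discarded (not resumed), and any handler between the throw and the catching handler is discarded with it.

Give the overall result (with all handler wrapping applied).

Answer: ((30, 0), ())

Evaluation trace:
ask @ H4 ⇒ 3
get @ H2 ⇒ 0
put(0) @ H2 ⇒ s:=0
throw(4) @ H0 re-raised
throw(4) @ H1 caught ⇒ 30
H2 returns (30, 0)
H3 returns ((30, 0), ())
H4 returns ((30, 0), ())
= ((30, 0), ())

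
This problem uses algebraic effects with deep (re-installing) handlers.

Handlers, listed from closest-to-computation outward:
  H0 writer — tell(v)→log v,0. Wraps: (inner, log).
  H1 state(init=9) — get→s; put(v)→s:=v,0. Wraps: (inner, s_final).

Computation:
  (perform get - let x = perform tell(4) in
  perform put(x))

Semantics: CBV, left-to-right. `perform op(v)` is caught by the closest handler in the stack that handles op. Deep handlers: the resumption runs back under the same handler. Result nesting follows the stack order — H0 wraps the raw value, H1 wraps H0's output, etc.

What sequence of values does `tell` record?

Answer: (4)

Evaluation trace:
get @ H1 ⇒ 9
tell(4) @ H0 ⇒ log+=4
put(0) @ H1 ⇒ s:=0
H0 returns (9, (4))
H1 returns ((9, (4)), 0)
= ((9, (4)), 0)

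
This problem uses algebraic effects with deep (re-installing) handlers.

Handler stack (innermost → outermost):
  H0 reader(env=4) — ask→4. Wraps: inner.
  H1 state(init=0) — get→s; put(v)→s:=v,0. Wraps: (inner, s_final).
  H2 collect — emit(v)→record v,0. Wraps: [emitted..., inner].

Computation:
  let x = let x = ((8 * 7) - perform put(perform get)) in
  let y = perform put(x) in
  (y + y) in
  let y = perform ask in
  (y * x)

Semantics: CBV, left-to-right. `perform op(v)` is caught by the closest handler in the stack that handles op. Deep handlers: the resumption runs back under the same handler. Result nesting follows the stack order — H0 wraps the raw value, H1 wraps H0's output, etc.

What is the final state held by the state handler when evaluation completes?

Answer: 56

Step-by-step:
get @ H1 ⇒ 0
put(0) @ H1 ⇒ s:=0
put(56) @ H1 ⇒ s:=56
ask @ H0 ⇒ 4
H0 returns 0
H1 returns (0, 56)
H2 returns [(0, 56)]
= [(0, 56)]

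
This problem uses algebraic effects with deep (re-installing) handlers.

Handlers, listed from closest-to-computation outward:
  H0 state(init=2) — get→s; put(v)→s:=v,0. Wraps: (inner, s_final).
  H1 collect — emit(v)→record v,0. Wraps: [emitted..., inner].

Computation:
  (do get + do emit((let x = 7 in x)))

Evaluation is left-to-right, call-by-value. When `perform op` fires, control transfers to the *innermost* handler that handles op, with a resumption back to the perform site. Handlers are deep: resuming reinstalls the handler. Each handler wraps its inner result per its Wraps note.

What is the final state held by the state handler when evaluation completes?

Step-by-step:
get @ H0 ⇒ 2
emit(7) @ H1 ⇒ out+=7
H0 returns (2, 2)
H1 returns [7, (2, 2)]
= [7, (2, 2)]

Answer: 2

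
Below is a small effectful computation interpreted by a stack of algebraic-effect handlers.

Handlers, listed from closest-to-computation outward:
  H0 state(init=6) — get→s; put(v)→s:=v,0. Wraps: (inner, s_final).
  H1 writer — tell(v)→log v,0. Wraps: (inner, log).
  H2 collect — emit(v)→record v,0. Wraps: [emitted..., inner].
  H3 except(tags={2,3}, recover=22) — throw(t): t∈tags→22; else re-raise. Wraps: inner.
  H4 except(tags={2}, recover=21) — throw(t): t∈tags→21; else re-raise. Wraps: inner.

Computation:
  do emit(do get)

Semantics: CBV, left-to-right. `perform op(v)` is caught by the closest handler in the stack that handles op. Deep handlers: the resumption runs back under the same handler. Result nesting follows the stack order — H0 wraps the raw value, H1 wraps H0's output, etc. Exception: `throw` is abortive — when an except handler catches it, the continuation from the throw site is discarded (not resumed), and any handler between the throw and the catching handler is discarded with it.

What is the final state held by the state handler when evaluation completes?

Answer: 6

Step-by-step:
get @ H0 ⇒ 6
emit(6) @ H2 ⇒ out+=6
H0 returns (0, 6)
H1 returns ((0, 6), ())
H2 returns [6, ((0, 6), ())]
H3 returns [6, ((0, 6), ())]
H4 returns [6, ((0, 6), ())]
= [6, ((0, 6), ())]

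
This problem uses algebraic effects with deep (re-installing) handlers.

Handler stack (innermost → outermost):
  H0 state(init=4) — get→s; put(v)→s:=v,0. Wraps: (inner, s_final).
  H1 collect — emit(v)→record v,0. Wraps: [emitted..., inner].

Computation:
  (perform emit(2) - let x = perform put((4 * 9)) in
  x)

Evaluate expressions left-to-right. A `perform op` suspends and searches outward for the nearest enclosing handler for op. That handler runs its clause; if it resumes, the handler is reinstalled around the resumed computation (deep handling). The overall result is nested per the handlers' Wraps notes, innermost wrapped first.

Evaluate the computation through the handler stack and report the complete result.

Answer: [2, (0, 36)]

Evaluation trace:
emit(2) @ H1 ⇒ out+=2
put(36) @ H0 ⇒ s:=36
H0 returns (0, 36)
H1 returns [2, (0, 36)]
= [2, (0, 36)]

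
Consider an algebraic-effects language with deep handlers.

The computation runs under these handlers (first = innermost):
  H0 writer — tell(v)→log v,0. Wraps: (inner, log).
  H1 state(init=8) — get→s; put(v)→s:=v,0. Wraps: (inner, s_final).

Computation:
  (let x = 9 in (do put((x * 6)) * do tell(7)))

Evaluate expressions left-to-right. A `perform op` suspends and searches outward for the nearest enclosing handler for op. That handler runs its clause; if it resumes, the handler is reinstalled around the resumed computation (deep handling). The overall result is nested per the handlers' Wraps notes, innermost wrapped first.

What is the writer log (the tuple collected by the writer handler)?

Working:
put(54) @ H1 ⇒ s:=54
tell(7) @ H0 ⇒ log+=7
H0 returns (0, (7))
H1 returns ((0, (7)), 54)
= ((0, (7)), 54)

Answer: (7)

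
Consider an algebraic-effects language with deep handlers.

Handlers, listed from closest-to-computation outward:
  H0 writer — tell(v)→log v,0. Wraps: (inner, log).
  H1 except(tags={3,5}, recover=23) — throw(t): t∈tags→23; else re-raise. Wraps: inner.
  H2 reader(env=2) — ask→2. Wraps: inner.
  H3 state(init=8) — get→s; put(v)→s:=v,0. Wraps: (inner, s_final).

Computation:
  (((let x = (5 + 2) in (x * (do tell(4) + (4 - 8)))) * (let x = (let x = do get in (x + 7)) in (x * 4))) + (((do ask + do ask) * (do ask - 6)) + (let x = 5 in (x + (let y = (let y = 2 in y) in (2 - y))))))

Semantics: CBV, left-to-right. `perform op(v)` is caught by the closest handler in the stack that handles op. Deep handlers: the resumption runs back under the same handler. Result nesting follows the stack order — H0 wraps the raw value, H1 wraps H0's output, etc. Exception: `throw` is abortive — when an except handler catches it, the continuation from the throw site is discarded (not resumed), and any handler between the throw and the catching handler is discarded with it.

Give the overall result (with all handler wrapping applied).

Answer: ((-1691, (4)), 8)

Step-by-step:
tell(4) @ H0 ⇒ log+=4
get @ H3 ⇒ 8
ask @ H2 ⇒ 2
ask @ H2 ⇒ 2
ask @ H2 ⇒ 2
H0 returns (-1691, (4))
H1 returns (-1691, (4))
H2 returns (-1691, (4))
H3 returns ((-1691, (4)), 8)
= ((-1691, (4)), 8)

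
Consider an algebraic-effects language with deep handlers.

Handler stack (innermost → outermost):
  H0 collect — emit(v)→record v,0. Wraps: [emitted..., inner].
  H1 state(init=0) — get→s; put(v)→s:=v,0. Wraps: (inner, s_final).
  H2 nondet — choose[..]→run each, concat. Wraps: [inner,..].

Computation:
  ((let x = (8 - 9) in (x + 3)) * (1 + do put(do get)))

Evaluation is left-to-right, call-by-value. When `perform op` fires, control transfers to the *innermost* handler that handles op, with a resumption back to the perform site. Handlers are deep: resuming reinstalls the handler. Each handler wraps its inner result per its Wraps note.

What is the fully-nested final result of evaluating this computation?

Step-by-step:
get @ H1 ⇒ 0
put(0) @ H1 ⇒ s:=0
H0 returns [2]
H1 returns ([2], 0)
H2 returns [([2], 0)]
= [([2], 0)]

Answer: [([2], 0)]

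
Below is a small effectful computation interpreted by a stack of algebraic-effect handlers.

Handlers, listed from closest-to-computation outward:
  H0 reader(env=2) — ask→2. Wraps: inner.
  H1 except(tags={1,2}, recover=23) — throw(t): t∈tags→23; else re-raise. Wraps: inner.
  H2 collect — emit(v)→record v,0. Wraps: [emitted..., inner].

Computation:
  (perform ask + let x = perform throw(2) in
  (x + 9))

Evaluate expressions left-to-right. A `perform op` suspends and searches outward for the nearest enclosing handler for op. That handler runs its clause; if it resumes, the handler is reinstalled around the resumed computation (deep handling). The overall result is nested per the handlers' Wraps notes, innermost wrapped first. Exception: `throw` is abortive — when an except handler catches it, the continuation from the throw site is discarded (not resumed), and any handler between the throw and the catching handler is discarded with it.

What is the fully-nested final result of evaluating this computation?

Answer: [23]

Evaluation trace:
ask @ H0 ⇒ 2
throw(2) @ H1 caught ⇒ 23
H2 returns [23]
= [23]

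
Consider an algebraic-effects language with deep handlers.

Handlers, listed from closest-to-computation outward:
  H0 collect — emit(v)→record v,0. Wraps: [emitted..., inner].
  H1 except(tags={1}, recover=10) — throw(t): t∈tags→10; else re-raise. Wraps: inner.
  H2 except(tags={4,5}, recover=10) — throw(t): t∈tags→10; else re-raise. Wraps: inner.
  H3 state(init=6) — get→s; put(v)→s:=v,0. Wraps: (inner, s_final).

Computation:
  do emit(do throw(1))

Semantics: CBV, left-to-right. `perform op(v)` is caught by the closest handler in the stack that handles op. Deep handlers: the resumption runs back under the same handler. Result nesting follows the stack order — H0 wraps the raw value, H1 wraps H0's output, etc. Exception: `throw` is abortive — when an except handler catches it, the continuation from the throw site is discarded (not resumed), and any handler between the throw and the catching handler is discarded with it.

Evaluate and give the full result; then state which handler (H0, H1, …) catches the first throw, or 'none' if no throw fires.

Working:
throw(1) @ H1 caught ⇒ 10
H2 returns 10
H3 returns (10, 6)
= (10, 6)

Answer: (10, 6) ; first throw caught by: H1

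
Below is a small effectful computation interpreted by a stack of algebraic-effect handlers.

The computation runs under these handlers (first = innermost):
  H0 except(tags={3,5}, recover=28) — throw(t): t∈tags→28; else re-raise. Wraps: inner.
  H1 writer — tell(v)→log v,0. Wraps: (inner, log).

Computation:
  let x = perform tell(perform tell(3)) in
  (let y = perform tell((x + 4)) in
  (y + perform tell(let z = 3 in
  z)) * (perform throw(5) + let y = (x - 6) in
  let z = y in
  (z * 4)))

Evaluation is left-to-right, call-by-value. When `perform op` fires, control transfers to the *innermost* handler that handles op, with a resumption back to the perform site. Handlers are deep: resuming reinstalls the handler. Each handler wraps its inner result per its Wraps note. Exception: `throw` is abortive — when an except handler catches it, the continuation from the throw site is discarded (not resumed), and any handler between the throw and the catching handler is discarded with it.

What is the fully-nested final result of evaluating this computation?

Step-by-step:
tell(3) @ H1 ⇒ log+=3
tell(0) @ H1 ⇒ log+=0
tell(4) @ H1 ⇒ log+=4
tell(3) @ H1 ⇒ log+=3
throw(5) @ H0 caught ⇒ 28
H1 returns (28, (3, 0, 4, 3))
= (28, (3, 0, 4, 3))

Answer: (28, (3, 0, 4, 3))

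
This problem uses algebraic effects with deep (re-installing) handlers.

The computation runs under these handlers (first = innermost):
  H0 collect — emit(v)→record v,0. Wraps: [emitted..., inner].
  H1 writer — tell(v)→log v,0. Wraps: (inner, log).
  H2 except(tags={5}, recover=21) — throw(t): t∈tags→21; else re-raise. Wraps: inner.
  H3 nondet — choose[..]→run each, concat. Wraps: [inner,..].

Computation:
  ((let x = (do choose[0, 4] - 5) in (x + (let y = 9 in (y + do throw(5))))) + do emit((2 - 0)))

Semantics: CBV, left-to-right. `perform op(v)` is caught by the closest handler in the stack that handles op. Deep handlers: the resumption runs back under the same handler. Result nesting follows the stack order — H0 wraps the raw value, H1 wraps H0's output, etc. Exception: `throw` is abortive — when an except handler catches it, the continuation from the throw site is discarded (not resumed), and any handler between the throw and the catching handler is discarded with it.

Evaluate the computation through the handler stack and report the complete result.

Evaluation trace:
choose[0, 4] @ H3
  branch[0] choose=0:
    throw(5) @ H2 caught ⇒ 21
    H3 returns [21]
  branch[1] choose=4:
    throw(5) @ H2 caught ⇒ 21
    H3 returns [21]
= [21, 21]

Answer: [21, 21]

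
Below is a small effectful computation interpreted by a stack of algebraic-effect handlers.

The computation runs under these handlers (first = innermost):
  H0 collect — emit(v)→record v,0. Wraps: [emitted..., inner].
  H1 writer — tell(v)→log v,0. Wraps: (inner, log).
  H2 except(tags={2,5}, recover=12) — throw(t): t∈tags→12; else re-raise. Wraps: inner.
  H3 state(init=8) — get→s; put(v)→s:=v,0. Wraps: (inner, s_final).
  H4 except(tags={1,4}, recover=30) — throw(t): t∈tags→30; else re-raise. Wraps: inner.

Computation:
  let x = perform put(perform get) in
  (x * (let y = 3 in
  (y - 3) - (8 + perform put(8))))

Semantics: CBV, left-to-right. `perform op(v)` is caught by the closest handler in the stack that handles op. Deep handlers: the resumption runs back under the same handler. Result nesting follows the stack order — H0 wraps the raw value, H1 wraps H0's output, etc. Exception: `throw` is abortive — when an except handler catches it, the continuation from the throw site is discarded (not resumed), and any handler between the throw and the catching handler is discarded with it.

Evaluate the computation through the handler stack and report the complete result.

Answer: (([0], ()), 8)

Working:
get @ H3 ⇒ 8
put(8) @ H3 ⇒ s:=8
put(8) @ H3 ⇒ s:=8
H0 returns [0]
H1 returns ([0], ())
H2 returns ([0], ())
H3 returns (([0], ()), 8)
H4 returns (([0], ()), 8)
= (([0], ()), 8)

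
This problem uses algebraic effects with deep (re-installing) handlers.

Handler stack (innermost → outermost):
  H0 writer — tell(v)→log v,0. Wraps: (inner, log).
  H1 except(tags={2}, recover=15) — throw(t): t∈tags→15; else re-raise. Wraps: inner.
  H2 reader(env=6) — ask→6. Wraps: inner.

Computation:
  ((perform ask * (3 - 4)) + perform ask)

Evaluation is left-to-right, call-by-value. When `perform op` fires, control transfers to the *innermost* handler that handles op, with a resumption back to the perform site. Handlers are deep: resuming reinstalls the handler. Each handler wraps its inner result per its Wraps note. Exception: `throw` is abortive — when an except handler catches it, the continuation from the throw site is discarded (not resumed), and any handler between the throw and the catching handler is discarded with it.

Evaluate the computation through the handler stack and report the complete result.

Evaluation trace:
ask @ H2 ⇒ 6
ask @ H2 ⇒ 6
H0 returns (0, ())
H1 returns (0, ())
H2 returns (0, ())
= (0, ())

Answer: (0, ())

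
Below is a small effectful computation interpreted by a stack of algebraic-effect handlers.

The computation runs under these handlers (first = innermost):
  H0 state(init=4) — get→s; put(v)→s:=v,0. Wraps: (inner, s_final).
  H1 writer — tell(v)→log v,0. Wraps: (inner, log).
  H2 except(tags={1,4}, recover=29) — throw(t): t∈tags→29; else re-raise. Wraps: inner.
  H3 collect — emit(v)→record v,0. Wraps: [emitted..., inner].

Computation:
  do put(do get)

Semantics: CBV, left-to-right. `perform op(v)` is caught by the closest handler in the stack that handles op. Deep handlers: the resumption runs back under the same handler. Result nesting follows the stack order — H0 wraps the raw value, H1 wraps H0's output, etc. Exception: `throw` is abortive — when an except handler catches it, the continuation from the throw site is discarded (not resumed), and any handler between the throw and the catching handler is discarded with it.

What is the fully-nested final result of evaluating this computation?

Step-by-step:
get @ H0 ⇒ 4
put(4) @ H0 ⇒ s:=4
H0 returns (0, 4)
H1 returns ((0, 4), ())
H2 returns ((0, 4), ())
H3 returns [((0, 4), ())]
= [((0, 4), ())]

Answer: [((0, 4), ())]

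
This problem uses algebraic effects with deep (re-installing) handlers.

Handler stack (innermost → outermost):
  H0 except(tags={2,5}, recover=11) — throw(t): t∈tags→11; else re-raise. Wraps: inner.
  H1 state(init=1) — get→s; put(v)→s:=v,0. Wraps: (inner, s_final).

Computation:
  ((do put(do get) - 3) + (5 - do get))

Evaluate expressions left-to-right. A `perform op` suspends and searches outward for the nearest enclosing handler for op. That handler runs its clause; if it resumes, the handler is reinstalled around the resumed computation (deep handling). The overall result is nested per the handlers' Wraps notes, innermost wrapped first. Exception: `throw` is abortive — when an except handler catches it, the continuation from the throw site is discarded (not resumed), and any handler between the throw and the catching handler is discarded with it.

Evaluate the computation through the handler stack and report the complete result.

Working:
get @ H1 ⇒ 1
put(1) @ H1 ⇒ s:=1
get @ H1 ⇒ 1
H0 returns 1
H1 returns (1, 1)
= (1, 1)

Answer: (1, 1)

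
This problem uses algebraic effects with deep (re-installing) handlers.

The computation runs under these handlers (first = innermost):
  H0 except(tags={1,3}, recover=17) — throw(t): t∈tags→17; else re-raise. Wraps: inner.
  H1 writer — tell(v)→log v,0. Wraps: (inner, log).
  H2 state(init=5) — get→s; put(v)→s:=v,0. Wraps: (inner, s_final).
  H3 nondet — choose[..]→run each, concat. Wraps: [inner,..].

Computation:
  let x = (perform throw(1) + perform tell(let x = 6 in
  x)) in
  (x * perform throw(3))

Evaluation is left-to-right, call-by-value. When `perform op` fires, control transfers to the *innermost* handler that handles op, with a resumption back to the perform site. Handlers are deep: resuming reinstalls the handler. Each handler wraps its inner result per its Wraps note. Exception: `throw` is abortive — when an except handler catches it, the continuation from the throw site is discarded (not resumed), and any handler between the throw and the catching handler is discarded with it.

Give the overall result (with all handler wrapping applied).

Step-by-step:
throw(1) @ H0 caught ⇒ 17
H1 returns (17, ())
H2 returns ((17, ()), 5)
H3 returns [((17, ()), 5)]
= [((17, ()), 5)]

Answer: [((17, ()), 5)]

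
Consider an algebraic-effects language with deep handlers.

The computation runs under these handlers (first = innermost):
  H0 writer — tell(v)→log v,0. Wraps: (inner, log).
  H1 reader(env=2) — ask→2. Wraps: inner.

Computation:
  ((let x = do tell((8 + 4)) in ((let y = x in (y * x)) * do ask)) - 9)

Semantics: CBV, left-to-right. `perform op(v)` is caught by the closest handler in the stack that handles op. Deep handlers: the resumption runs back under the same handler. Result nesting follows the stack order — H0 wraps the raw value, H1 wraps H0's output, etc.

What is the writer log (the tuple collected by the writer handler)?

Working:
tell(12) @ H0 ⇒ log+=12
ask @ H1 ⇒ 2
H0 returns (-9, (12))
H1 returns (-9, (12))
= (-9, (12))

Answer: (12)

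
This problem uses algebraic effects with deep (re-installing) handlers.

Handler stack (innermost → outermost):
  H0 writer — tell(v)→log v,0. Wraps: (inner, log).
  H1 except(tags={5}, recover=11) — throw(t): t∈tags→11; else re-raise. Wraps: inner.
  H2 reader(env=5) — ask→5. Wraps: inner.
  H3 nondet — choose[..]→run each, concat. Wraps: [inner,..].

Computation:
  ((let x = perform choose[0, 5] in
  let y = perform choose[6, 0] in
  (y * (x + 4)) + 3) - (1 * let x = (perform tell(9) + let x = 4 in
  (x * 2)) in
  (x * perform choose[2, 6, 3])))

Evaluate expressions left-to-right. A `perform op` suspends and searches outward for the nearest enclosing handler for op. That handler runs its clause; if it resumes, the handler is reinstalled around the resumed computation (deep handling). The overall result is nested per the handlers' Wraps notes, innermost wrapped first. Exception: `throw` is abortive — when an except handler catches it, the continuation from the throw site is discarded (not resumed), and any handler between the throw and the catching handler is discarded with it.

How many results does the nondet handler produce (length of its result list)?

Evaluation trace:
choose[0, 5] @ H3
  branch[0] choose=0:
    choose[6, 0] @ H3
      branch[0] choose=6:
        tell(9) @ H0 ⇒ log+=9
        choose[2, 6, 3] @ H3
          branch[0] choose=2:
            H0 returns (11, (9))
            H1 returns (11, (9))
            H2 returns (11, (9))
            H3 returns [(11, (9))]
          branch[1] choose=6:
            H0 returns (-21, (9))
            H1 returns (-21, (9))
            H2 returns (-21, (9))
            H3 returns [(-21, (9))]
          branch[2] choose=3:
            H0 returns (3, (9))
            H1 returns (3, (9))
            H2 returns (3, (9))
            H3 returns [(3, (9))]
      branch[1] choose=0:
        tell(9) @ H0 ⇒ log+=9
        choose[2, 6, 3] @ H3
          branch[0] choose=2:
            H0 returns (-13, (9))
            H1 returns (-13, (9))
            H2 returns (-13, (9))
            H3 returns [(-13, (9))]
          branch[1] choose=6:
            H0 returns (-45, (9))
            H1 returns (-45, (9))
            H2 returns (-45, (9))
            H3 returns [(-45, (9))]
          branch[2] choose=3:
            H0 returns (-21, (9))
            H1 returns (-21, (9))
            H2 returns (-21, (9))
            H3 returns [(-21, (9))]
  branch[1] choose=5:
    choose[6, 0] @ H3
      branch[0] choose=6:
        tell(9) @ H0 ⇒ log+=9
        choose[2, 6, 3] @ H3
          branch[0] choose=2:
            H0 returns (41, (9))
            H1 returns (41, (9))
            H2 returns (41, (9))
            H3 returns [(41, (9))]
          branch[1] choose=6:
            H0 returns (9, (9))
            H1 returns (9, (9))
            H2 returns (9, (9))
            H3 returns [(9, (9))]
          branch[2] choose=3:
            H0 returns (33, (9))
            H1 returns (33, (9))
            H2 returns (33, (9))
            H3 returns [(33, (9))]
      branch[1] choose=0:
        tell(9) @ H0 ⇒ log+=9
        choose[2, 6, 3] @ H3
          branch[0] choose=2:
            H0 returns (-13, (9))
            H1 returns (-13, (9))
            H2 returns (-13, (9))
            H3 returns [(-13, (9))]
          branch[1] choose=6:
            H0 returns (-45, (9))
            H1 returns (-45, (9))
            H2 returns (-45, (9))
            H3 returns [(-45, (9))]
          branch[2] choose=3:
            H0 returns (-21, (9))
            H1 returns (-21, (9))
            H2 returns (-21, (9))
            H3 returns [(-21, (9))]
= [(11, (9)), (-21, (9)), (3, (9)), (-13, (9)), (-45, (9)), (-21, (9)), (41, (9)), (9, (9)), (33, (9)), (-13, (9)), (-45, (9)), (-21, (9))]

Answer: 12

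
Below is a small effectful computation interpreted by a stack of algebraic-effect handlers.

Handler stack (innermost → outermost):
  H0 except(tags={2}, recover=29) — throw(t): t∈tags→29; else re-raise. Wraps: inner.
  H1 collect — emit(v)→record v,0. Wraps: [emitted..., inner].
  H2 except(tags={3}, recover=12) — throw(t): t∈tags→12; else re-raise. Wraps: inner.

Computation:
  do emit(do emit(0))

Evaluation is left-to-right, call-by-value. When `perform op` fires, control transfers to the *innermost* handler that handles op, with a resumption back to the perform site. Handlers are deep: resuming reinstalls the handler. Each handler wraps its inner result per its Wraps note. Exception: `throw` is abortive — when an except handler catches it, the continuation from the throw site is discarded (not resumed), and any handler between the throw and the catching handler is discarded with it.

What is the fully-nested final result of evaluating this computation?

Answer: [0, 0, 0]

Evaluation trace:
emit(0) @ H1 ⇒ out+=0
emit(0) @ H1 ⇒ out+=0
H0 returns 0
H1 returns [0, 0, 0]
H2 returns [0, 0, 0]
= [0, 0, 0]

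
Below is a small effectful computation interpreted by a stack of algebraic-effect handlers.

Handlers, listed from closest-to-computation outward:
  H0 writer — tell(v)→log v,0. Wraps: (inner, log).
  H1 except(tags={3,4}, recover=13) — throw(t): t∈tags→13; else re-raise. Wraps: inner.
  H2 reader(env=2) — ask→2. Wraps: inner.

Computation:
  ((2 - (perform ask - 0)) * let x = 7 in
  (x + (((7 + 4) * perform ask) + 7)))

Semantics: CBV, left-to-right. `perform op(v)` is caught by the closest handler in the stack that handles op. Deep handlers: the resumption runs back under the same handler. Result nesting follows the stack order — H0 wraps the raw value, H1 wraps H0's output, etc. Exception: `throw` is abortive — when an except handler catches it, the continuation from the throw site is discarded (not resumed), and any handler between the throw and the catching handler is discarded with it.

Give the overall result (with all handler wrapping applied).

Answer: (0, ())

Step-by-step:
ask @ H2 ⇒ 2
ask @ H2 ⇒ 2
H0 returns (0, ())
H1 returns (0, ())
H2 returns (0, ())
= (0, ())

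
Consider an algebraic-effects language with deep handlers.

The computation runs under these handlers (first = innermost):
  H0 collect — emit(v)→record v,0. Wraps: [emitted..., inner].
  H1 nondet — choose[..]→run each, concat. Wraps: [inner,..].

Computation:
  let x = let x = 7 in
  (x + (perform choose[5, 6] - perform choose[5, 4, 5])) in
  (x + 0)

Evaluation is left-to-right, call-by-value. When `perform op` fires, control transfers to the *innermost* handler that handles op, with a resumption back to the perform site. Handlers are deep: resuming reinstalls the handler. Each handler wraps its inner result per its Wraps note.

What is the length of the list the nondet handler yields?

Answer: 6

Step-by-step:
choose[5, 6] @ H1
  branch[0] choose=5:
    choose[5, 4, 5] @ H1
      branch[0] choose=5:
        H0 returns [7]
        H1 returns [[7]]
      branch[1] choose=4:
        H0 returns [8]
        H1 returns [[8]]
      branch[2] choose=5:
        H0 returns [7]
        H1 returns [[7]]
  branch[1] choose=6:
    choose[5, 4, 5] @ H1
      branch[0] choose=5:
        H0 returns [8]
        H1 returns [[8]]
      branch[1] choose=4:
        H0 returns [9]
        H1 returns [[9]]
      branch[2] choose=5:
        H0 returns [8]
        H1 returns [[8]]
= [[7], [8], [7], [8], [9], [8]]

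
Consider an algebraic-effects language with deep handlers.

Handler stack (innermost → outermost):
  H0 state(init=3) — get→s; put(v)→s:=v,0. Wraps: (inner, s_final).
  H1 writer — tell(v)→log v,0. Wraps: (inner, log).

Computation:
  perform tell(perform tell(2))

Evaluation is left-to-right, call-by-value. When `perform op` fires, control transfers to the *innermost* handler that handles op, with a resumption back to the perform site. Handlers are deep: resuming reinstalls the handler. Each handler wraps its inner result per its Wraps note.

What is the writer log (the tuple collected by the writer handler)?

Answer: (2, 0)

Evaluation trace:
tell(2) @ H1 ⇒ log+=2
tell(0) @ H1 ⇒ log+=0
H0 returns (0, 3)
H1 returns ((0, 3), (2, 0))
= ((0, 3), (2, 0))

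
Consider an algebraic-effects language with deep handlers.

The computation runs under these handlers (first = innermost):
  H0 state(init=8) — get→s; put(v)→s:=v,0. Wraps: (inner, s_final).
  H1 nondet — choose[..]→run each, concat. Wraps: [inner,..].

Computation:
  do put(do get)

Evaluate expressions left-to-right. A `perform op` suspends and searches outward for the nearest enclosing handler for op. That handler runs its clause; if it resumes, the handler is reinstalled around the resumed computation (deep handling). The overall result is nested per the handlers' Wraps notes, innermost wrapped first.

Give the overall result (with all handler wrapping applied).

Answer: [(0, 8)]

Step-by-step:
get @ H0 ⇒ 8
put(8) @ H0 ⇒ s:=8
H0 returns (0, 8)
H1 returns [(0, 8)]
= [(0, 8)]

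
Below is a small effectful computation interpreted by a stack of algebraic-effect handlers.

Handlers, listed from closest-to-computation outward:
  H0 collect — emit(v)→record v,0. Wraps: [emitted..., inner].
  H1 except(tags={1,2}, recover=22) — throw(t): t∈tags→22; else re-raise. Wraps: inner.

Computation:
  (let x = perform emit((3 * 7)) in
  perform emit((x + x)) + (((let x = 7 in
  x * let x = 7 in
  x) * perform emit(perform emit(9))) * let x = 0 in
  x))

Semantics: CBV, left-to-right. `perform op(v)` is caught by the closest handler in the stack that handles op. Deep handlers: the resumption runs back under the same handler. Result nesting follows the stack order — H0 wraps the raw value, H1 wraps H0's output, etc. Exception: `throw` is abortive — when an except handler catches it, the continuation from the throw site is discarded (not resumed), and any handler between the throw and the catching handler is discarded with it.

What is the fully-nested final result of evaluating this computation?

Answer: [21, 0, 9, 0, 0]

Step-by-step:
emit(21) @ H0 ⇒ out+=21
emit(0) @ H0 ⇒ out+=0
emit(9) @ H0 ⇒ out+=9
emit(0) @ H0 ⇒ out+=0
H0 returns [21, 0, 9, 0, 0]
H1 returns [21, 0, 9, 0, 0]
= [21, 0, 9, 0, 0]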